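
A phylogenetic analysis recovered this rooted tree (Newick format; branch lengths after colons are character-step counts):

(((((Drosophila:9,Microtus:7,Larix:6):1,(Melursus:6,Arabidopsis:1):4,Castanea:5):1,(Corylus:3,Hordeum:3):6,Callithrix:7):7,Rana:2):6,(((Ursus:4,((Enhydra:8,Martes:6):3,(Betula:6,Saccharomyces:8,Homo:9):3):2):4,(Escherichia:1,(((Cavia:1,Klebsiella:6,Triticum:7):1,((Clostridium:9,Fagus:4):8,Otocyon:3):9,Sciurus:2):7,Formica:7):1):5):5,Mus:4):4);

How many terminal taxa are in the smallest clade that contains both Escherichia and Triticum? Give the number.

The MRCA of Escherichia and Triticum is the node subtending (Escherichia,(((Cavia,Klebsiella,Triticum),((Clostridium,Fagus),Otocyon),Sciurus),Formica)).
That clade contains 9 terminal taxa: Cavia, Clostridium, Escherichia, Fagus, Formica, Klebsiella, Otocyon, Sciurus, Triticum.

9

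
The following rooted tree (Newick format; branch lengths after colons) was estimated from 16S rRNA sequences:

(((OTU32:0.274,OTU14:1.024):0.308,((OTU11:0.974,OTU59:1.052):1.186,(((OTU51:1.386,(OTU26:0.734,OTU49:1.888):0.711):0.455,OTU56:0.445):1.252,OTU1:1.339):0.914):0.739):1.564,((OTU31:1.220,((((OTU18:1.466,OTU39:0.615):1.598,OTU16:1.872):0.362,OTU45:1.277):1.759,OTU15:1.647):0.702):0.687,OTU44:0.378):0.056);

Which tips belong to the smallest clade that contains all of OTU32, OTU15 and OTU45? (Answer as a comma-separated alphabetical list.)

OTU1, OTU11, OTU14, OTU15, OTU16, OTU18, OTU26, OTU31, OTU32, OTU39, OTU44, OTU45, OTU49, OTU51, OTU56, OTU59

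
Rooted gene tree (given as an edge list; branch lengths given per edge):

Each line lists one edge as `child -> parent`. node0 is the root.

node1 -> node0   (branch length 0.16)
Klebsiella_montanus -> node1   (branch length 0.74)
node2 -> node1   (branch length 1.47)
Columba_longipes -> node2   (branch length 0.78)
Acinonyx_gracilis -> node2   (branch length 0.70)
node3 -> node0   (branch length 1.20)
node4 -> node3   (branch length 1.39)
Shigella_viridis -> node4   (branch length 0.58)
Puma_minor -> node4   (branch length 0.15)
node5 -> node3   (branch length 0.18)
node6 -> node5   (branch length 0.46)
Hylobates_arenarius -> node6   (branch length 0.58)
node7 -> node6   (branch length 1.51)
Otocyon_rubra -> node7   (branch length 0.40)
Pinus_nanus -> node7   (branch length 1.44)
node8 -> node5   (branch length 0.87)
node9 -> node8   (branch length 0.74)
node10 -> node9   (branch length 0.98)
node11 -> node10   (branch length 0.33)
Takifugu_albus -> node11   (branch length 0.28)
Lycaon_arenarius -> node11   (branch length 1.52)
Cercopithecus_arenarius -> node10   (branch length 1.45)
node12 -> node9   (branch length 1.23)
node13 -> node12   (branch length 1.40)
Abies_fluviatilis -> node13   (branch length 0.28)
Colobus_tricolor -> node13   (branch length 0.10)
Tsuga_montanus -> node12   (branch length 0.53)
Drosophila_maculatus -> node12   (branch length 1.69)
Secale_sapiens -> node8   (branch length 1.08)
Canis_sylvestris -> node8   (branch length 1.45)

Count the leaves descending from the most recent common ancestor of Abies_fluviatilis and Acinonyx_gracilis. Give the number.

The MRCA of Abies_fluviatilis and Acinonyx_gracilis is the root, so the clade is the entire tree.
That clade contains 17 terminal taxa: Abies_fluviatilis, Acinonyx_gracilis, Canis_sylvestris, Cercopithecus_arenarius, Colobus_tricolor, Columba_longipes, Drosophila_maculatus, Hylobates_arenarius, Klebsiella_montanus, Lycaon_arenarius, Otocyon_rubra, Pinus_nanus, Puma_minor, Secale_sapiens, Shigella_viridis, Takifugu_albus, Tsuga_montanus.

17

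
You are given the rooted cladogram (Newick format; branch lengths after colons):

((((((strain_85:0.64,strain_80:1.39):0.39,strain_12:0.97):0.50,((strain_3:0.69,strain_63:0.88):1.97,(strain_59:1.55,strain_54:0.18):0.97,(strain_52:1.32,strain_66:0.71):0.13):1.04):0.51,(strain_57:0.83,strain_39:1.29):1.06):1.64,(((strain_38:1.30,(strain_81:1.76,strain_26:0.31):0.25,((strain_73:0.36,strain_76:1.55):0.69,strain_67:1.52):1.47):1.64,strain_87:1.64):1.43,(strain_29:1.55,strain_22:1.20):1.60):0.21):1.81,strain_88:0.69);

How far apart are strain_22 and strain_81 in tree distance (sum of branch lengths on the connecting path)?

The path runs strain_22 → … → MRCA → … → strain_81; the MRCA is the node subtending (((strain_38,(strain_81,strain_26),((strain_73,strain_76),strain_67)),strain_87),(strain_29,strain_22)).
Branch lengths along that path: 1.20 + 1.60 + 1.43 + 1.64 + 0.25 + 1.76 = 7.88.

7.88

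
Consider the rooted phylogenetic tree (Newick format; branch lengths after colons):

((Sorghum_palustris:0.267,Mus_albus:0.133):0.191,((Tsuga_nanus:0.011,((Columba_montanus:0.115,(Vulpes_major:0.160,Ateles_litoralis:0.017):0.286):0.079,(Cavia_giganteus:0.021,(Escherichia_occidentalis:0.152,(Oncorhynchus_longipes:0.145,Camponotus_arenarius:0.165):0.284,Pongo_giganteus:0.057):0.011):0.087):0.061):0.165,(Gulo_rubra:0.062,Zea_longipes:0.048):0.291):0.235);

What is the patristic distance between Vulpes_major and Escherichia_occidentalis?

The path runs Vulpes_major → … → MRCA → … → Escherichia_occidentalis; the MRCA is the node subtending ((Columba_montanus,(Vulpes_major,Ateles_litoralis)),(Cavia_giganteus,(Escherichia_occidentalis,(Oncorhynchus_longipes,Camponotus_arenarius),Pongo_giganteus))).
Branch lengths along that path: 0.160 + 0.286 + 0.079 + 0.087 + 0.011 + 0.152 = 0.775.

0.775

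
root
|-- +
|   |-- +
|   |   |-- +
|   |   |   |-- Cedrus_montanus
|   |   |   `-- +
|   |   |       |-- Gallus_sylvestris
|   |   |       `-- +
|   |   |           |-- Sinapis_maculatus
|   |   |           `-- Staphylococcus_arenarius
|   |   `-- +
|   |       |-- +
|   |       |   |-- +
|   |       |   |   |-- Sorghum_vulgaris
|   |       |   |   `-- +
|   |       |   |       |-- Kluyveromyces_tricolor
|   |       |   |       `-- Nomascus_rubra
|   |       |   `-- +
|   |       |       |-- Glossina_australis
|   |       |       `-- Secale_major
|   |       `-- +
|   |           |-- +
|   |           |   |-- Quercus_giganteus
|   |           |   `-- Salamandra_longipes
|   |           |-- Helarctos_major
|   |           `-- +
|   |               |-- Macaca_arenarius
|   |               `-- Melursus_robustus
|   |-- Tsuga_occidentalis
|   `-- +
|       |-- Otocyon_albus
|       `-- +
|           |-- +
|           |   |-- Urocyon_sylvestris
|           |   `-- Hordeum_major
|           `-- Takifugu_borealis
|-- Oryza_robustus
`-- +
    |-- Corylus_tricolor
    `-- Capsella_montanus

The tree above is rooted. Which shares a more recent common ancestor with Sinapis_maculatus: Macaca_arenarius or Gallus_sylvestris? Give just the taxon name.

The MRCA of Sinapis_maculatus and Gallus_sylvestris subtends (Gallus_sylvestris,(Sinapis_maculatus,Staphylococcus_arenarius)) (3 taxa).
The MRCA of Sinapis_maculatus and Macaca_arenarius subtends ((Cedrus_montanus,(Gallus_sylvestris,(Sinapis_maculatus,Staphylococcus_arenarius))),(((Sorghum_vulgaris,(Kluyveromyces_tricolor,Nomascus_rubra)),(Glossina_australis,Secale_major)),((Quercus_giganteus,Salamandra_longipes),Helarctos_major,(Macaca_arenarius,Melursus_robustus)))) (14 taxa).
The first is nested inside the second, so Sinapis_maculatus shares a more recent common ancestor with Gallus_sylvestris.

Gallus_sylvestris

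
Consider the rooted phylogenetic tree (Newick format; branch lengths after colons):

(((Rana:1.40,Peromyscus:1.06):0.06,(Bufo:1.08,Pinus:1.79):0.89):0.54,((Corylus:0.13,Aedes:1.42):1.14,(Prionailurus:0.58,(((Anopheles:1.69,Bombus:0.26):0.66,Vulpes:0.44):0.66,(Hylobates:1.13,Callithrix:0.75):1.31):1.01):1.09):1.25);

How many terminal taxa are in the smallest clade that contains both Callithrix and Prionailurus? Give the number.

The MRCA of Callithrix and Prionailurus is the node subtending (Prionailurus,(((Anopheles,Bombus),Vulpes),(Hylobates,Callithrix))).
That clade contains 6 terminal taxa: Anopheles, Bombus, Callithrix, Hylobates, Prionailurus, Vulpes.

6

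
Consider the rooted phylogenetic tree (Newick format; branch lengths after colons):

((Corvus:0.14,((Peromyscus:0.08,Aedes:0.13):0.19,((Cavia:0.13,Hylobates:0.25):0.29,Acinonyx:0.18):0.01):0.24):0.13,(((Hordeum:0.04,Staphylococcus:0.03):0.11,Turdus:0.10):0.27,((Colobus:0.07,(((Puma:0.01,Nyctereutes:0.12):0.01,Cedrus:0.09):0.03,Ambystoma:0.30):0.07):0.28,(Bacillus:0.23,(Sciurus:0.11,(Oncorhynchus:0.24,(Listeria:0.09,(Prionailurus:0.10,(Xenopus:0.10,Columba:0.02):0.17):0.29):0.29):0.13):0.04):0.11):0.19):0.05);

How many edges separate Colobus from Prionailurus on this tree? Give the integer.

8

The MRCA of Colobus and Prionailurus is the node subtending ((Colobus,(((Puma,Nyctereutes),Cedrus),Ambystoma)),(Bacillus,(Sciurus,(Oncorhynchus,(Listeria,(Prionailurus,(Xenopus,Columba))))))).
From Colobus up to that node: 2 branches. From Prionailurus up to the same node: 6 branches. Total: 2 + 6 = 8.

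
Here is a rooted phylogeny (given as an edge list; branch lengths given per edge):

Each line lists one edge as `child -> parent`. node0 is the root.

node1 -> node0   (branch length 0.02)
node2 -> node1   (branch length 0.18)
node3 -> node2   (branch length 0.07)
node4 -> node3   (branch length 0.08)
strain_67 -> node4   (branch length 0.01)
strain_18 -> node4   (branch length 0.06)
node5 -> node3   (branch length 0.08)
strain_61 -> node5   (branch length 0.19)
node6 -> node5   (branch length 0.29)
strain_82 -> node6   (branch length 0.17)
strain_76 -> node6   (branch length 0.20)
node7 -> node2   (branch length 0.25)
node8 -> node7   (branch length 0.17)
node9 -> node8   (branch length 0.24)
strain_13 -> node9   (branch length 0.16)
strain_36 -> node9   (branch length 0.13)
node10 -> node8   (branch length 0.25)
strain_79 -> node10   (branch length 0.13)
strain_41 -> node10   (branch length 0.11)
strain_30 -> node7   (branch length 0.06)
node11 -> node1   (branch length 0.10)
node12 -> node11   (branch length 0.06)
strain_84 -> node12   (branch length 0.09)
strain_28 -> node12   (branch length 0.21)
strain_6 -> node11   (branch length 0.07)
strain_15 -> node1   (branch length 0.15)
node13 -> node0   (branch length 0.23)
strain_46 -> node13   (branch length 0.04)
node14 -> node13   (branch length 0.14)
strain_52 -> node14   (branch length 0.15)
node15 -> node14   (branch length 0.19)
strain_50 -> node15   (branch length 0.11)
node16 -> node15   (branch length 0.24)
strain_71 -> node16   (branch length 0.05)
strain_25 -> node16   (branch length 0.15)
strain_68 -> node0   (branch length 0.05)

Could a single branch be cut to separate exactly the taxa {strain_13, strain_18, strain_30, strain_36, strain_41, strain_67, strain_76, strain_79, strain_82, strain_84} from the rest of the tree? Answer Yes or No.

The MRCA of the listed taxa subtends ((((strain_67,strain_18),(strain_61,(strain_82,strain_76))),(((strain_13,strain_36),(strain_79,strain_41)),strain_30)),((strain_84,strain_28),strain_6),strain_15).
That clade also contains strain_15, strain_28, strain_6, strain_61, which are not in the proposed group, so the group is not monophyletic.

No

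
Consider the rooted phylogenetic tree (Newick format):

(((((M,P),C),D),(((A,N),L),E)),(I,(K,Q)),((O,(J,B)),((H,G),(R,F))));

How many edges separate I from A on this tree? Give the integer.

The MRCA of I and A is the root of the tree.
From I up to that node: 2 branches. From A up to the same node: 5 branches. Total: 2 + 5 = 7.

7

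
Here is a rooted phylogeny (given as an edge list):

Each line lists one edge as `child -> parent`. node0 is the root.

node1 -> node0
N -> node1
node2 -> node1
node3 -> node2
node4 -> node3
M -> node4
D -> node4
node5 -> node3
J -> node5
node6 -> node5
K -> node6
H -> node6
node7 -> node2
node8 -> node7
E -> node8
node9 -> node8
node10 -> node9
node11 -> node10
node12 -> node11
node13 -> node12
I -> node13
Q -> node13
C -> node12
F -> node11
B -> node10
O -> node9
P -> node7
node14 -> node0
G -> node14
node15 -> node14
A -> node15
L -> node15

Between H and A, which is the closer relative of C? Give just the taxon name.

H

The MRCA of C and H subtends (((M,D),(J,(K,H))),((E,(((((I,Q),C),F),B),O)),P)) (13 taxa).
The MRCA of C and A is the root, subtending the entire tree (17 taxa).
The first is nested inside the second, so C shares a more recent common ancestor with H.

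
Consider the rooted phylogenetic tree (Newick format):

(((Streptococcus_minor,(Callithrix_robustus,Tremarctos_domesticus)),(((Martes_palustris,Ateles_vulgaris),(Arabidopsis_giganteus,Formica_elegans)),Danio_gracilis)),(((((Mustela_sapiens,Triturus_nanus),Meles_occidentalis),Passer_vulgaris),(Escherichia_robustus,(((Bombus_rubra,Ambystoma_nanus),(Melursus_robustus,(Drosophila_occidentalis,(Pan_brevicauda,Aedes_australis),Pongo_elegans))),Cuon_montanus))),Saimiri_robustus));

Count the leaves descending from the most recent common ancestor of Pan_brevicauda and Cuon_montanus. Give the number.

8

The MRCA of Pan_brevicauda and Cuon_montanus is the node subtending (((Bombus_rubra,Ambystoma_nanus),(Melursus_robustus,(Drosophila_occidentalis,(Pan_brevicauda,Aedes_australis),Pongo_elegans))),Cuon_montanus).
That clade contains 8 terminal taxa: Aedes_australis, Ambystoma_nanus, Bombus_rubra, Cuon_montanus, Drosophila_occidentalis, Melursus_robustus, Pan_brevicauda, Pongo_elegans.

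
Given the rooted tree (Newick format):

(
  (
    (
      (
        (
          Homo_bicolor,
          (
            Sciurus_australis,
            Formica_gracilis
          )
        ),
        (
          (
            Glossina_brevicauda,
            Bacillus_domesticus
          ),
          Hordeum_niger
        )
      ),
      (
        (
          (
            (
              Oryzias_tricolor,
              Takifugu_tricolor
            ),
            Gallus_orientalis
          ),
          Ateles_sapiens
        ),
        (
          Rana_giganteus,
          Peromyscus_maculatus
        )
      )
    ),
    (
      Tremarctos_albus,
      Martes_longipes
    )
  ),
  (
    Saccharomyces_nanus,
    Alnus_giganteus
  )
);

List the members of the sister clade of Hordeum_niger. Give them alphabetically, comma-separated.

Hordeum_niger attaches to the tree at the node subtending ((Glossina_brevicauda,Bacillus_domesticus),Hordeum_niger).
The other lineage descending from that same node — the sister group — is (Glossina_brevicauda,Bacillus_domesticus); its 2 tips in alphabetical order are the answer.

Bacillus_domesticus, Glossina_brevicauda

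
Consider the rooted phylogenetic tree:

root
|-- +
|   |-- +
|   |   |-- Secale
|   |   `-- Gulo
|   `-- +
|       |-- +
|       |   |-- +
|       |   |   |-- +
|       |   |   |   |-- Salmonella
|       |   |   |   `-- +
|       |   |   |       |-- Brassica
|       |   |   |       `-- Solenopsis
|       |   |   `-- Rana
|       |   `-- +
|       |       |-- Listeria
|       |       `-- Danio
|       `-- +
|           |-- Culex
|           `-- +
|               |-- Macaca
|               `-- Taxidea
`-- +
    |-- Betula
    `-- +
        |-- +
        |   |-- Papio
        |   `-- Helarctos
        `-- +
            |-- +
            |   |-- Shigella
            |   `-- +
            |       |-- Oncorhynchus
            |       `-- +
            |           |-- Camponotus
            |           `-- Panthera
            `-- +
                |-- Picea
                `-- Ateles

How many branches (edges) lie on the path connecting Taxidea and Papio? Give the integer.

9

The MRCA of Taxidea and Papio is the root of the tree.
From Taxidea up to that node: 5 branches. From Papio up to the same node: 4 branches. Total: 5 + 4 = 9.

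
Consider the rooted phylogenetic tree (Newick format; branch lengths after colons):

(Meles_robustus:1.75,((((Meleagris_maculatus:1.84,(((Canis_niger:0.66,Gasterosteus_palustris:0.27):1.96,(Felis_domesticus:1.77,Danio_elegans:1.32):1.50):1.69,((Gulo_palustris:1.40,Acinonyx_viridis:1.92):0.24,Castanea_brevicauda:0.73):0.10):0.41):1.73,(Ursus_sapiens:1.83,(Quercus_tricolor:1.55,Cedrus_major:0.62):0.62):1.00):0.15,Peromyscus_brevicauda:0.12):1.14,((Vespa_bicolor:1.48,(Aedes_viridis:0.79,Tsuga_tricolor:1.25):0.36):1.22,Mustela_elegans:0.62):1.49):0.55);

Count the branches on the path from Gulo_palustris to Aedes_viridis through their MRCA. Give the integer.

11

The MRCA of Gulo_palustris and Aedes_viridis is the node subtending ((((Meleagris_maculatus,(((Canis_niger,Gasterosteus_palustris),(Felis_domesticus,Danio_elegans)),((Gulo_palustris,Acinonyx_viridis),Castanea_brevicauda))),(Ursus_sapiens,(Quercus_tricolor,Cedrus_major))),Peromyscus_brevicauda),((Vespa_bicolor,(Aedes_viridis,Tsuga_tricolor)),Mustela_elegans)).
From Gulo_palustris up to that node: 7 branches. From Aedes_viridis up to the same node: 4 branches. Total: 7 + 4 = 11.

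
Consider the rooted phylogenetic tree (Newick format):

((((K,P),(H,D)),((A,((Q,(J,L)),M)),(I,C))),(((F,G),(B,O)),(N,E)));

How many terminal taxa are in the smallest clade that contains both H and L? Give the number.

11

The MRCA of H and L is the node subtending (((K,P),(H,D)),((A,((Q,(J,L)),M)),(I,C))).
That clade contains 11 terminal taxa: A, C, D, H, I, J, K, L, M, P, Q.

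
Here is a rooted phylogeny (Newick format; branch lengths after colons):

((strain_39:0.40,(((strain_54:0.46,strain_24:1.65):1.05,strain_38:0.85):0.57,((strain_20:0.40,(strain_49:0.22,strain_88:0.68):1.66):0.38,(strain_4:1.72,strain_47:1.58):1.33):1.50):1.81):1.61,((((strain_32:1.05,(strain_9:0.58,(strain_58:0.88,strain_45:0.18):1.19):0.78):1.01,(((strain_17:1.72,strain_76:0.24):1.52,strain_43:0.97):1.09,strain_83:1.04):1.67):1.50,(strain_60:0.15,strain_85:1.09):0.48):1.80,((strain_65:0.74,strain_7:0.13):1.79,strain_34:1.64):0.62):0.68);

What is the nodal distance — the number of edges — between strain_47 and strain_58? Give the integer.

12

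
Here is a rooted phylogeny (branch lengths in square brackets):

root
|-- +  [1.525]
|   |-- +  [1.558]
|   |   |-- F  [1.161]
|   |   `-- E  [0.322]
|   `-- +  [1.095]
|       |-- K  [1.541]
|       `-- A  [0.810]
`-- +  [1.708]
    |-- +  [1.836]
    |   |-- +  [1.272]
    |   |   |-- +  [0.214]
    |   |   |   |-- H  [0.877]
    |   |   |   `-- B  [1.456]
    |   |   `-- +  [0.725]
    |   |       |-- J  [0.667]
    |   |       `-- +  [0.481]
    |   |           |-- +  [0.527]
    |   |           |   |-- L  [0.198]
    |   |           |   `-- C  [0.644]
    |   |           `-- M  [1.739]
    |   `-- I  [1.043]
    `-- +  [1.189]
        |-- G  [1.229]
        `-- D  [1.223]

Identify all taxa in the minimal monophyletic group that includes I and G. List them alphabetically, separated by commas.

B, C, D, G, H, I, J, L, M

Tracing I: it sits inside (((H,B),(J,((L,C),M))),I).
Tracing G: it sits inside (G,D).
The smallest clade enclosing both is ((((H,B),(J,((L,C),M))),I),(G,D)); the answer is its 9 terminal taxa in alphabetical order.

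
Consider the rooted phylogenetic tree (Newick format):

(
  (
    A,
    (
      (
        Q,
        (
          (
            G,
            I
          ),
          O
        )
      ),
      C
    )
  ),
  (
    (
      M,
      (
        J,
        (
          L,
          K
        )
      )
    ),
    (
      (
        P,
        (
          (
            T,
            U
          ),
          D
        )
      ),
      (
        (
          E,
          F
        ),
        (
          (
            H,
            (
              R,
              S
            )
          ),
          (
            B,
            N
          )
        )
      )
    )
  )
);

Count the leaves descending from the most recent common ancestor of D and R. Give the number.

The MRCA of D and R is the node subtending ((P,((T,U),D)),((E,F),((H,(R,S)),(B,N)))).
That clade contains 11 terminal taxa: B, D, E, F, H, N, P, R, S, T, U.

11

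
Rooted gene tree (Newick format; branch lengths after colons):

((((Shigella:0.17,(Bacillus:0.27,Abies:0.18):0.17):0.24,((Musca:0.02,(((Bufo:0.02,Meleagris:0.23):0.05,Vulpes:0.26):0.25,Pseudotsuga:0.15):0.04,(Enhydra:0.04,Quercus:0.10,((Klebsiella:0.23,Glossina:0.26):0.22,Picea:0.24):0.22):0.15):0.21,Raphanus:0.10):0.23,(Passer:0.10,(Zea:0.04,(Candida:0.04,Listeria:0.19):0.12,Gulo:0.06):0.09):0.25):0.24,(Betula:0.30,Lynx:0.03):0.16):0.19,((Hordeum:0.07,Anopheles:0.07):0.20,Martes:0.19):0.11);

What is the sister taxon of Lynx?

Betula

Lynx attaches to the tree at the node subtending (Betula,Lynx).
The other lineage descending from that same node — the sister group — is the single tip Betula.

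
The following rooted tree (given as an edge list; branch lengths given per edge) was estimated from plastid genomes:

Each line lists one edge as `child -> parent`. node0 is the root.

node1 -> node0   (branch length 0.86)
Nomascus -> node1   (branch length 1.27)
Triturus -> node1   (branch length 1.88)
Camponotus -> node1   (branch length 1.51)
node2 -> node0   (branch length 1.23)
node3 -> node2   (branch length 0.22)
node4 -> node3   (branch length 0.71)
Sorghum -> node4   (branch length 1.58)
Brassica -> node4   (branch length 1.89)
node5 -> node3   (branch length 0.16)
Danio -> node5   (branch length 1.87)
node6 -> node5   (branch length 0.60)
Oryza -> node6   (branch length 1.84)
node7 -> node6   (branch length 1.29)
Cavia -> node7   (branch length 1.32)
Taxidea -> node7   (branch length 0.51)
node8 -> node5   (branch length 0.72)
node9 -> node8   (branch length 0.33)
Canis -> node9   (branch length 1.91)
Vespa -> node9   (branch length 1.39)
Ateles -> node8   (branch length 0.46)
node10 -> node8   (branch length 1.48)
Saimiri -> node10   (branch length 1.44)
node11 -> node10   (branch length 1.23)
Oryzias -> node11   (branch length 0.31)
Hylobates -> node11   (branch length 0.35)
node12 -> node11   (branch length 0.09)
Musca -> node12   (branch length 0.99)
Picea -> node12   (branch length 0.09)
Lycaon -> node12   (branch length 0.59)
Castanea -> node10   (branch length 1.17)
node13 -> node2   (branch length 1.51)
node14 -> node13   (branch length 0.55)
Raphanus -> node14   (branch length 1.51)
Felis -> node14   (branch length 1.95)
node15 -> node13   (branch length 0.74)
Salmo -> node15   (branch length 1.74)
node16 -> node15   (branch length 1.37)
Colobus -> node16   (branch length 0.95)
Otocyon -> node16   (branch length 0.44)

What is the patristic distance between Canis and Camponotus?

The path runs Canis → … → MRCA → … → Camponotus; the MRCA is the root of the tree.
Branch lengths along that path: 1.91 + 0.33 + 0.72 + 0.16 + 0.22 + 1.23 + 0.86 + 1.51 = 6.94.

6.94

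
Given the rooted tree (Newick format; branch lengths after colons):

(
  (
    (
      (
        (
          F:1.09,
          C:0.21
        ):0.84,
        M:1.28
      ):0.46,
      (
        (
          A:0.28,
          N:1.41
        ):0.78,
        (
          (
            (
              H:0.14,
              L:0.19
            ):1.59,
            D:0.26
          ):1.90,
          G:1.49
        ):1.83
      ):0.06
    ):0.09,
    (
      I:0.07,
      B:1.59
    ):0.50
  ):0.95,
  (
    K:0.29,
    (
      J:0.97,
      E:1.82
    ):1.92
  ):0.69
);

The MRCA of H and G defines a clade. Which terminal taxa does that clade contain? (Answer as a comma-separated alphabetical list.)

Tracing H: it sits inside (H,L).
Tracing G: it sits inside (((H,L),D),G).
The smallest clade enclosing both is (((H,L),D),G); the answer is its 4 terminal taxa in alphabetical order.

D, G, H, L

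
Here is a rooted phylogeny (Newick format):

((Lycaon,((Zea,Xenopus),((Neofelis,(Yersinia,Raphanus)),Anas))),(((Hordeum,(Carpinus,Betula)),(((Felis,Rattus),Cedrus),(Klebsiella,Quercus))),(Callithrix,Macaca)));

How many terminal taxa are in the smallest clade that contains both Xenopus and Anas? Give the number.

The MRCA of Xenopus and Anas is the node subtending ((Zea,Xenopus),((Neofelis,(Yersinia,Raphanus)),Anas)).
That clade contains 6 terminal taxa: Anas, Neofelis, Raphanus, Xenopus, Yersinia, Zea.

6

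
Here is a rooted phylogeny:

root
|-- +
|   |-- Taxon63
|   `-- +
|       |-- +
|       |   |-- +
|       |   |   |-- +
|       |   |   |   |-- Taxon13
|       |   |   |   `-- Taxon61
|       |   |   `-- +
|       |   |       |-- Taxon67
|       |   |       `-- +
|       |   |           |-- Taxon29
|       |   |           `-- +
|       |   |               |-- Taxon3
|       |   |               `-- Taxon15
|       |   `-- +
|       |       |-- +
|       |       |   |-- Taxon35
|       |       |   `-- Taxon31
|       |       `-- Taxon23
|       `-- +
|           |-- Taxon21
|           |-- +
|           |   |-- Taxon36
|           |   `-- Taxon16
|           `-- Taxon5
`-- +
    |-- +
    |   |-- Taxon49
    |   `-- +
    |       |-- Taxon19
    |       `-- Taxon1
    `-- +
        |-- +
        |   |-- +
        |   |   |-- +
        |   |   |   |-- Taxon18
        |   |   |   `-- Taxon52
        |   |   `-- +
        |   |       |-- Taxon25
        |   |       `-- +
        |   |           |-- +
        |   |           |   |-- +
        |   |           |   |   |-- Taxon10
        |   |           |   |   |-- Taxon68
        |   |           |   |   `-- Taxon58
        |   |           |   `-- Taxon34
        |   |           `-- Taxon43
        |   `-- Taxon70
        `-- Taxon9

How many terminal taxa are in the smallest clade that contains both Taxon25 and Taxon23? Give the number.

27

The MRCA of Taxon25 and Taxon23 is the root, so the clade is the entire tree.
That clade contains 27 terminal taxa: Taxon1, Taxon10, Taxon13, Taxon15, Taxon16, Taxon18, Taxon19, Taxon21, Taxon23, Taxon25, Taxon29, Taxon3, Taxon31, Taxon34, Taxon35, Taxon36, Taxon43, Taxon49, Taxon5, Taxon52, Taxon58, Taxon61, Taxon63, Taxon67, Taxon68, Taxon70, Taxon9.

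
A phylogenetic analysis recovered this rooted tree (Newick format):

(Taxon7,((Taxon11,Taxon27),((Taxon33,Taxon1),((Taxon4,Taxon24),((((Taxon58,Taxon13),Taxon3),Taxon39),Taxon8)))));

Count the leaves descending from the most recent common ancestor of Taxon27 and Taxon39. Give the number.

The MRCA of Taxon27 and Taxon39 is the node subtending ((Taxon11,Taxon27),((Taxon33,Taxon1),((Taxon4,Taxon24),((((Taxon58,Taxon13),Taxon3),Taxon39),Taxon8)))).
That clade contains 11 terminal taxa: Taxon1, Taxon11, Taxon13, Taxon24, Taxon27, Taxon3, Taxon33, Taxon39, Taxon4, Taxon58, Taxon8.

11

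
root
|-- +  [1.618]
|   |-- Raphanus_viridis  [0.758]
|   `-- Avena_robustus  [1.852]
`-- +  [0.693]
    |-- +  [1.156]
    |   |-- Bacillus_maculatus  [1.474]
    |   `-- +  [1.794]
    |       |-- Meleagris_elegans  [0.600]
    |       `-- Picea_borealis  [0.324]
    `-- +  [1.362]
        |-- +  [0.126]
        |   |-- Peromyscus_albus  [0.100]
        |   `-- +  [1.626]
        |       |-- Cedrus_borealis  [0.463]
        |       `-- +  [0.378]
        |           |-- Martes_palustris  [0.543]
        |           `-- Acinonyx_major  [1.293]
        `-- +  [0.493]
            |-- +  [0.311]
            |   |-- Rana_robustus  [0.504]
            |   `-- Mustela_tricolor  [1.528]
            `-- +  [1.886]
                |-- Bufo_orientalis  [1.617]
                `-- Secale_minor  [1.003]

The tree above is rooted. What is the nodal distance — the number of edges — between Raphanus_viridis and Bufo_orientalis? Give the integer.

7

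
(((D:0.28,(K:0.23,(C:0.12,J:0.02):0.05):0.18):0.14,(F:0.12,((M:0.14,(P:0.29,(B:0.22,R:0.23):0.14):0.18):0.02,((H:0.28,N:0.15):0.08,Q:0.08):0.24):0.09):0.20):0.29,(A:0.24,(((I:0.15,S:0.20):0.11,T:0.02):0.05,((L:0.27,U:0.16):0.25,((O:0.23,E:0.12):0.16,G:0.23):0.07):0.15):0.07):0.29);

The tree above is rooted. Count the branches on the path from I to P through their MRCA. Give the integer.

11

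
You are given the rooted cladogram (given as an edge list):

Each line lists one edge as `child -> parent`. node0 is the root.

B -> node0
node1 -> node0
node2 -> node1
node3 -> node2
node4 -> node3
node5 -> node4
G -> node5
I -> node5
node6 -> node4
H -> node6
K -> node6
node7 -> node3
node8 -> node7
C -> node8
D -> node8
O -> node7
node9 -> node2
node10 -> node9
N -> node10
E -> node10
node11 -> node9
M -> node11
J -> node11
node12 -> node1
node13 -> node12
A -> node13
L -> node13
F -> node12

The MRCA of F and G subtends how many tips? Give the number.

14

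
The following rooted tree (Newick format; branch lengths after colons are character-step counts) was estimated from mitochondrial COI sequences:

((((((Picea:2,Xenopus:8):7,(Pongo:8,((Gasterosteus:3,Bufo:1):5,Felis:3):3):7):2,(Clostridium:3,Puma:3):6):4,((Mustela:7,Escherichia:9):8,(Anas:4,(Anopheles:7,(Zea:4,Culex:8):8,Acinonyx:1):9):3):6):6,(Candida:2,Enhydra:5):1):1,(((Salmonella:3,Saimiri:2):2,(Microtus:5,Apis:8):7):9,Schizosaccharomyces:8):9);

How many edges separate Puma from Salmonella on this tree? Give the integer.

The MRCA of Puma and Salmonella is the root of the tree.
From Puma up to that node: 5 branches. From Salmonella up to the same node: 4 branches. Total: 5 + 4 = 9.

9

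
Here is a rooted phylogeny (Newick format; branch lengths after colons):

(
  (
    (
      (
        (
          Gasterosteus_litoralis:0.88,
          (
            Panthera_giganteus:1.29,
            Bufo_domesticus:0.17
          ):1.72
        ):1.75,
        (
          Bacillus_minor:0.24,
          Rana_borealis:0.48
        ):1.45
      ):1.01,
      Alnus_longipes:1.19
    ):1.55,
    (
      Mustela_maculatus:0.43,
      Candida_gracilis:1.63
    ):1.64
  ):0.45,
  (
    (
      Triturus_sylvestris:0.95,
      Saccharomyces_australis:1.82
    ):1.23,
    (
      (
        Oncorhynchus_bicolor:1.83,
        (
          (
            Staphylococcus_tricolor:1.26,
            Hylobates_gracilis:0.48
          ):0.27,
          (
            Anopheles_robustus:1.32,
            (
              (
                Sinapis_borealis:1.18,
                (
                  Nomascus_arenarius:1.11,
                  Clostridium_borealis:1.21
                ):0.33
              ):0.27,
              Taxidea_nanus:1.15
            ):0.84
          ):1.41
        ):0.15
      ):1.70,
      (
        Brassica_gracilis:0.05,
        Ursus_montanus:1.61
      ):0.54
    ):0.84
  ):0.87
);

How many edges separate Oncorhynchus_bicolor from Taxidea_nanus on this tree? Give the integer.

The MRCA of Oncorhynchus_bicolor and Taxidea_nanus is the node subtending (Oncorhynchus_bicolor,((Staphylococcus_tricolor,Hylobates_gracilis),(Anopheles_robustus,((Sinapis_borealis,(Nomascus_arenarius,Clostridium_borealis)),Taxidea_nanus)))).
From Oncorhynchus_bicolor up to that node: 1 branch. From Taxidea_nanus up to the same node: 4 branches. Total: 1 + 4 = 5.

5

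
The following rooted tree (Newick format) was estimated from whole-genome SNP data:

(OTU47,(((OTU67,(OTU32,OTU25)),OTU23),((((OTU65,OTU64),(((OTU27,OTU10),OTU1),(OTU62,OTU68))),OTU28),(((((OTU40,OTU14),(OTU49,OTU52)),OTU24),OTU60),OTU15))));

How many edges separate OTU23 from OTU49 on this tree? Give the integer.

9

The MRCA of OTU23 and OTU49 is the node subtending (((OTU67,(OTU32,OTU25)),OTU23),((((OTU65,OTU64),(((OTU27,OTU10),OTU1),(OTU62,OTU68))),OTU28),(((((OTU40,OTU14),(OTU49,OTU52)),OTU24),OTU60),OTU15))).
From OTU23 up to that node: 2 branches. From OTU49 up to the same node: 7 branches. Total: 2 + 7 = 9.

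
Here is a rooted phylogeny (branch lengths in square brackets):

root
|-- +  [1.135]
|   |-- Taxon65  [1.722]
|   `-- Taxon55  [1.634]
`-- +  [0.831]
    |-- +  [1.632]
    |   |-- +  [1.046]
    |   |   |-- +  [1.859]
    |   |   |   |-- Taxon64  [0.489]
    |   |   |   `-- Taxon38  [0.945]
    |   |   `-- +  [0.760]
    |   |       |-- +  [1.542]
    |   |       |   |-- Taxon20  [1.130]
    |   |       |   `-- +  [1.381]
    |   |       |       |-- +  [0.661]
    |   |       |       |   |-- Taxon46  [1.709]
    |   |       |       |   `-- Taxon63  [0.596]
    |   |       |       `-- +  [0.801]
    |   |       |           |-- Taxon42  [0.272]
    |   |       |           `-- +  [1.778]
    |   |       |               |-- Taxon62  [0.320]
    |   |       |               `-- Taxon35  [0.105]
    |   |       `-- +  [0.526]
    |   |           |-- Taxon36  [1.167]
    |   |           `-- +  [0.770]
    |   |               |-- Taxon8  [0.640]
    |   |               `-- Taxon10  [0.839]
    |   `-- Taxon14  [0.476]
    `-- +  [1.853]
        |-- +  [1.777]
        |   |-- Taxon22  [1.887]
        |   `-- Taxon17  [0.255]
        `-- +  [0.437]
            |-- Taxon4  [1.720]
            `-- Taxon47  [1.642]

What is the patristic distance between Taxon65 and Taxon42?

The path runs Taxon65 → … → MRCA → … → Taxon42; the MRCA is the root of the tree.
Branch lengths along that path: 1.722 + 1.135 + 0.831 + 1.632 + 1.046 + 0.760 + 1.542 + 1.381 + 0.801 + 0.272 = 11.122.

11.122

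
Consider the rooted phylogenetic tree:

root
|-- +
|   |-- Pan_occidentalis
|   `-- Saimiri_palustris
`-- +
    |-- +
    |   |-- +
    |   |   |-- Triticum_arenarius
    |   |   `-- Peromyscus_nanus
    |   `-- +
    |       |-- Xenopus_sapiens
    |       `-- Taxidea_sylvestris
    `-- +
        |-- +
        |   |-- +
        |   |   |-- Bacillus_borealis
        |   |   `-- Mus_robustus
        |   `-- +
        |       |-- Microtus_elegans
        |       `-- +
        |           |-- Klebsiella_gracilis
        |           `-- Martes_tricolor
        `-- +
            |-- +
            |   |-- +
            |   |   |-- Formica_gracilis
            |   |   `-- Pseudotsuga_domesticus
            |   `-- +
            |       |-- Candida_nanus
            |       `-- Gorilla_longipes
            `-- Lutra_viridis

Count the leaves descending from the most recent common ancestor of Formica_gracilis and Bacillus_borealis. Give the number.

The MRCA of Formica_gracilis and Bacillus_borealis is the node subtending (((Bacillus_borealis,Mus_robustus),(Microtus_elegans,(Klebsiella_gracilis,Martes_tricolor))),(((Formica_gracilis,Pseudotsuga_domesticus),(Candida_nanus,Gorilla_longipes)),Lutra_viridis)).
That clade contains 10 terminal taxa: Bacillus_borealis, Candida_nanus, Formica_gracilis, Gorilla_longipes, Klebsiella_gracilis, Lutra_viridis, Martes_tricolor, Microtus_elegans, Mus_robustus, Pseudotsuga_domesticus.

10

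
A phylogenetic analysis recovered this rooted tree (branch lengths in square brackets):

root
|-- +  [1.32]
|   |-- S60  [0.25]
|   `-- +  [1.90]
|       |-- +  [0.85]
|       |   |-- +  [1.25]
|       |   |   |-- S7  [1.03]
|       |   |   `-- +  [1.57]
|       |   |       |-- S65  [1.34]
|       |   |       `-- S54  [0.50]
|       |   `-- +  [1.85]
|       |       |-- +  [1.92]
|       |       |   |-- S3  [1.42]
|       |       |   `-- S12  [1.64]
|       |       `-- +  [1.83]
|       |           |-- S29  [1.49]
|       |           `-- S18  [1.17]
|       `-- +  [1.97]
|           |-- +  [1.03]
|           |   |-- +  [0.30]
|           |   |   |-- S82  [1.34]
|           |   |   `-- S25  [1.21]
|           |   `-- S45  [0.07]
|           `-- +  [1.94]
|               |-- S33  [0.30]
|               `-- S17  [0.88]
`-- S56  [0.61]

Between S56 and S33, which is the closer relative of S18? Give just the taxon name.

S33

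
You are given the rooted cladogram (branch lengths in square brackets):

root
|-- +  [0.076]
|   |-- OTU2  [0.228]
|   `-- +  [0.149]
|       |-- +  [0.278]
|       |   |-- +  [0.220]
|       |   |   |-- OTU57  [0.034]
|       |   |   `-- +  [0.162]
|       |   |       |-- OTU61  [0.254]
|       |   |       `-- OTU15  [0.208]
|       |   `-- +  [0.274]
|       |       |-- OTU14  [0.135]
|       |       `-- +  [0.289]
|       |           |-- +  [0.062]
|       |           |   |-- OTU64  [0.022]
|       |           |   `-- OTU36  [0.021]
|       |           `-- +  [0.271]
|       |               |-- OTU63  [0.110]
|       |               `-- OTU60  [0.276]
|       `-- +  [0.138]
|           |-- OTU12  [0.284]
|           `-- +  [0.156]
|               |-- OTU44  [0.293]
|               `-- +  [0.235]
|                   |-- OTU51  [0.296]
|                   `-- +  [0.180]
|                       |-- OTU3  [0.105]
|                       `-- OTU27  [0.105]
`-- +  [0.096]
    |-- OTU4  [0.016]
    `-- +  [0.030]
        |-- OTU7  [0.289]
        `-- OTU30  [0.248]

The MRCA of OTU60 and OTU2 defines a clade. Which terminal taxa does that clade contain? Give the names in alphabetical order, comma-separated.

OTU12, OTU14, OTU15, OTU2, OTU27, OTU3, OTU36, OTU44, OTU51, OTU57, OTU60, OTU61, OTU63, OTU64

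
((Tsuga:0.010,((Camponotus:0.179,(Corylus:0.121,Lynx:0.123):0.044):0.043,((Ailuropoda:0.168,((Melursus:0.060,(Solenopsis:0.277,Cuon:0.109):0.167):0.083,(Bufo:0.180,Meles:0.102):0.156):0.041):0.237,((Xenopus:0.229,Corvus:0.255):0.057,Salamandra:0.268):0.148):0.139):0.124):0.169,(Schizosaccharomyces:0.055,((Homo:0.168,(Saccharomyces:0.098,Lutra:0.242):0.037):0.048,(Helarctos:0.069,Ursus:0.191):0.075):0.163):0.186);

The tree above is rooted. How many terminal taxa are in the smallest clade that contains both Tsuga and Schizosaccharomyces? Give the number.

The MRCA of Tsuga and Schizosaccharomyces is the root, so the clade is the entire tree.
That clade contains 19 terminal taxa: Ailuropoda, Bufo, Camponotus, Corvus, Corylus, Cuon, Helarctos, Homo, Lutra, Lynx, Meles, Melursus, Saccharomyces, Salamandra, Schizosaccharomyces, Solenopsis, Tsuga, Ursus, Xenopus.

19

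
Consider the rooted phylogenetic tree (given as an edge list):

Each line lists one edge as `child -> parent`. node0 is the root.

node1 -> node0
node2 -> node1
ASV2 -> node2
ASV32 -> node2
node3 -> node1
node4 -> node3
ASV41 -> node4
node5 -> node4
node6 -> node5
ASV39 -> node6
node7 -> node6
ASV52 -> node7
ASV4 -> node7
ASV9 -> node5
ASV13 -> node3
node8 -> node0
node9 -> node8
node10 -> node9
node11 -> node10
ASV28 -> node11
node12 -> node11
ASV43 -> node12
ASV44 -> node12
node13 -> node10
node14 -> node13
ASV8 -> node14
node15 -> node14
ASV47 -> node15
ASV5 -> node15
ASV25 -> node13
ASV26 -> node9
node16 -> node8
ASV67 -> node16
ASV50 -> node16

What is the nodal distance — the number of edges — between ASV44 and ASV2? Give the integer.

The MRCA of ASV44 and ASV2 is the root of the tree.
From ASV44 up to that node: 6 branches. From ASV2 up to the same node: 3 branches. Total: 6 + 3 = 9.

9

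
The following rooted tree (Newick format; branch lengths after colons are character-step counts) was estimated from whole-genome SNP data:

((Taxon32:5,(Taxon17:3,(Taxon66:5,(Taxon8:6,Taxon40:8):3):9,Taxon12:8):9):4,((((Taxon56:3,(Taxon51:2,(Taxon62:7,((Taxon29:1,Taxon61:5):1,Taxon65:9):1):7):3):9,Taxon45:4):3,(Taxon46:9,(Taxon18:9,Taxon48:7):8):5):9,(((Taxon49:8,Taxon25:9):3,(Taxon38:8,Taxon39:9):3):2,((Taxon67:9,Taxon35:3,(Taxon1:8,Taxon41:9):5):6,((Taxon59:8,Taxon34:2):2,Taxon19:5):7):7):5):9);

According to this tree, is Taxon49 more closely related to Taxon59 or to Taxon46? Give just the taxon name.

Taxon59

The MRCA of Taxon49 and Taxon59 subtends (((Taxon49,Taxon25),(Taxon38,Taxon39)),((Taxon67,Taxon35,(Taxon1,Taxon41)),((Taxon59,Taxon34),Taxon19))) (11 taxa).
The MRCA of Taxon49 and Taxon46 subtends ((((Taxon56,(Taxon51,(Taxon62,((Taxon29,Taxon61),Taxon65)))),Taxon45),(Taxon46,(Taxon18,Taxon48))),(((Taxon49,Taxon25),(Taxon38,Taxon39)),((Taxon67,Taxon35,(Taxon1,Taxon41)),((Taxon59,Taxon34),Taxon19)))) (21 taxa).
The first is nested inside the second, so Taxon49 shares a more recent common ancestor with Taxon59.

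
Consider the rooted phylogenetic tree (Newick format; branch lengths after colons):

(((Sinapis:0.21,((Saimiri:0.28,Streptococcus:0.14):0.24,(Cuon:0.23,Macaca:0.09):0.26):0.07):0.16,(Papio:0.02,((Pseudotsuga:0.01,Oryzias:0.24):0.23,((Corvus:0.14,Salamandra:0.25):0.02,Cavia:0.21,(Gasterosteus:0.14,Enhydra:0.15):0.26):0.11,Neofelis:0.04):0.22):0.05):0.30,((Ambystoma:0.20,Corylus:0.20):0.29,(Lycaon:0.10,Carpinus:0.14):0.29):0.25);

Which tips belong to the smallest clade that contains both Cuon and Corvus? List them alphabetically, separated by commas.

Tracing Cuon: it sits inside (Cuon,Macaca).
Tracing Corvus: it sits inside (Corvus,Salamandra).
The smallest clade enclosing both is ((Sinapis,((Saimiri,Streptococcus),(Cuon,Macaca))),(Papio,((Pseudotsuga,Oryzias),((Corvus,Salamandra),Cavia,(Gasterosteus,Enhydra)),Neofelis))); the answer is its 14 terminal taxa in alphabetical order.

Cavia, Corvus, Cuon, Enhydra, Gasterosteus, Macaca, Neofelis, Oryzias, Papio, Pseudotsuga, Saimiri, Salamandra, Sinapis, Streptococcus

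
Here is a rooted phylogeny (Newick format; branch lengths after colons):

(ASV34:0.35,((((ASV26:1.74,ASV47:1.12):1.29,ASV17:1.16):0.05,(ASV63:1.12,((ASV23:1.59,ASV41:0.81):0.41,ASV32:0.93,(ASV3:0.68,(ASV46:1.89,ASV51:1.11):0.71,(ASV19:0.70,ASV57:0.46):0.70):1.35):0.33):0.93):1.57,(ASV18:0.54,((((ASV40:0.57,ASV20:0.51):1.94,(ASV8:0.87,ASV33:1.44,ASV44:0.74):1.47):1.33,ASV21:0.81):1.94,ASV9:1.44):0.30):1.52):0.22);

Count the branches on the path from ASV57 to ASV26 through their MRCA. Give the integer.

8

The MRCA of ASV57 and ASV26 is the node subtending (((ASV26,ASV47),ASV17),(ASV63,((ASV23,ASV41),ASV32,(ASV3,(ASV46,ASV51),(ASV19,ASV57))))).
From ASV57 up to that node: 5 branches. From ASV26 up to the same node: 3 branches. Total: 5 + 3 = 8.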